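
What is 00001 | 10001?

OR: 1 when either bit is 1
  00001
| 10001
-------
  10001
Decimal: 1 | 17 = 17



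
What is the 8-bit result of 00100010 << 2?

Original: 00100010 (decimal 34)
Shift left by 2 positions
Append 2 zeros on the right
Result: 10001000 (decimal 136)
Equivalent: 34 << 2 = 34 × 2^2 = 136



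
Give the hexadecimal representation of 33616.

Using repeated division by 16 (digits 10–15 are A–F):
33616 ÷ 16 = 2101 remainder 0
2101 ÷ 16 = 131 remainder 5
131 ÷ 16 = 8 remainder 3
8 ÷ 16 = 0 remainder 8
Reading remainders bottom to top: 8350



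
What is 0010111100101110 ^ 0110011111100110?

XOR: 1 when bits differ
  0010111100101110
^ 0110011111100110
------------------
  0100100011001000
Decimal: 12078 ^ 26598 = 18632



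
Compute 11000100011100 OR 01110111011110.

OR: 1 when either bit is 1
  11000100011100
| 01110111011110
----------------
  11110111011110
Decimal: 12572 | 7646 = 15838



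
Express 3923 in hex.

Using repeated division by 16 (digits 10–15 are A–F):
3923 ÷ 16 = 245 remainder 3
245 ÷ 16 = 15 remainder 5
15 ÷ 16 = 0 remainder 15 (F)
Reading remainders bottom to top: F53



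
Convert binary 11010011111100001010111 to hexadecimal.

Group into 4-bit nibbles from right:
  0110 = 6
  1001 = 9
  1111 = F
  1000 = 8
  0101 = 5
  0111 = 7
Result: 69F857



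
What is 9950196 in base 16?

Using repeated division by 16 (digits 10–15 are A–F):
9950196 ÷ 16 = 621887 remainder 4
621887 ÷ 16 = 38867 remainder 15 (F)
38867 ÷ 16 = 2429 remainder 3
2429 ÷ 16 = 151 remainder 13 (D)
151 ÷ 16 = 9 remainder 7
9 ÷ 16 = 0 remainder 9
Reading remainders bottom to top: 97D3F4



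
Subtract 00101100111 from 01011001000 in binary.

Method 1 - Direct subtraction (column by column from the right: bit − bit − borrow-in; if negative, add 2 and borrow 1 from the next column):
borrow: 01011001110
        01011001000
-       00101100111
-------------------
        00101100001

Method 2 - Add two's complement:
Two's complement of 00101100111: invert → 11010011000, add 1 → 11010011001
  01011001000
+ 11010011001
-------------
 100101100001  (end carry out of the top bit = 1)
Discarding the end carry: 00101100001
Decimal check:
  01011001000 = 512 + 128 + 64 + 8 = 712
  00101100111 = 256 + 64 + 32 + 4 + 2 + 1 = 359
  712 - 359 = 353, and 00101100001 = 256 + 64 + 32 + 1 = 353 ✓



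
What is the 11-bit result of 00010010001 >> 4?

Original: 00010010001 (decimal 145)
Shift right by 4 positions
Drop the 4 low bits; fill with zeros on the left
Result: 00000001001 (decimal 9)
Equivalent: 145 >> 4 = 145 ÷ 2^4 = 9



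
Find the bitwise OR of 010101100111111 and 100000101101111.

OR: 1 when either bit is 1
  010101100111111
| 100000101101111
-----------------
  110101101111111
Decimal: 11071 | 16751 = 27519



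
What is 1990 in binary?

Using repeated division by 2:
1990 ÷ 2 = 995 remainder 0
995 ÷ 2 = 497 remainder 1
497 ÷ 2 = 248 remainder 1
248 ÷ 2 = 124 remainder 0
124 ÷ 2 = 62 remainder 0
62 ÷ 2 = 31 remainder 0
31 ÷ 2 = 15 remainder 1
15 ÷ 2 = 7 remainder 1
7 ÷ 2 = 3 remainder 1
3 ÷ 2 = 1 remainder 1
1 ÷ 2 = 0 remainder 1
Reading remainders bottom to top: 11111000110



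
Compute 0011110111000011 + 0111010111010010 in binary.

Add column by column from the right: bit + bit + carry-in; write the sum mod 2, carry 1 when the sum is 2 or 3.
carry:  1111101110000100
        0011110111000011
+       0111010111010010
------------------------
       01011001110010101
(the carry out of the leftmost column, 0, becomes the leading bit)
Decimal check:
  0011110111000011 = 8192 + 4096 + 2048 + 1024 + 256 + 128 + 64 + 2 + 1 = 15811
  0111010111010010 = 16384 + 8192 + 4096 + 1024 + 256 + 128 + 64 + 16 + 2 = 30162
  15811 + 30162 = 45973, and 01011001110010101 = 32768 + 8192 + 4096 + 512 + 256 + 128 + 16 + 4 + 1 = 45973 ✓



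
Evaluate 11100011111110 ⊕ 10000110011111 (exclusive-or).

XOR: 1 when bits differ
  11100011111110
^ 10000110011111
----------------
  01100101100001
Decimal: 14590 ^ 8607 = 6497



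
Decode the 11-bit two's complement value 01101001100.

Binary: 01101001100
Sign bit: 0 (non-negative)
Read directly as an unsigned value:
01101001100 = 512 + 256 + 64 + 8 + 4 = 844
Value: 844



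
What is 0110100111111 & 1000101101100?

AND: 1 only when both bits are 1
  0110100111111
& 1000101101100
---------------
  0000100101100
Decimal: 3391 & 4460 = 300



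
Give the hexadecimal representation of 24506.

Using repeated division by 16 (digits 10–15 are A–F):
24506 ÷ 16 = 1531 remainder 10 (A)
1531 ÷ 16 = 95 remainder 11 (B)
95 ÷ 16 = 5 remainder 15 (F)
5 ÷ 16 = 0 remainder 5
Reading remainders bottom to top: 5FBA



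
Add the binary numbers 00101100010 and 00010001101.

Add column by column from the right: bit + bit + carry-in; write the sum mod 2, carry 1 when the sum is 2 or 3.
carry:  00000000000
        00101100010
+       00010001101
-------------------
       000111101111
(the carry out of the leftmost column, 0, becomes the leading bit)
Decimal check:
  00101100010 = 256 + 64 + 32 + 2 = 354
  00010001101 = 128 + 8 + 4 + 1 = 141
  354 + 141 = 495, and 000111101111 = 256 + 128 + 64 + 32 + 8 + 4 + 2 + 1 = 495 ✓



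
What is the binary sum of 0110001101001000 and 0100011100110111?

Add column by column from the right: bit + bit + carry-in; write the sum mod 2, carry 1 when the sum is 2 or 3.
carry:  1000111000000000
        0110001101001000
+       0100011100110111
------------------------
       01010101001111111
(the carry out of the leftmost column, 0, becomes the leading bit)
Decimal check:
  0110001101001000 = 16384 + 8192 + 512 + 256 + 64 + 8 = 25416
  0100011100110111 = 16384 + 1024 + 512 + 256 + 32 + 16 + 4 + 2 + 1 = 18231
  25416 + 18231 = 43647, and 01010101001111111 = 32768 + 8192 + 2048 + 512 + 64 + 32 + 16 + 8 + 4 + 2 + 1 = 43647 ✓



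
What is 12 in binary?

Using repeated division by 2:
12 ÷ 2 = 6 remainder 0
6 ÷ 2 = 3 remainder 0
3 ÷ 2 = 1 remainder 1
1 ÷ 2 = 0 remainder 1
Reading remainders bottom to top: 1100



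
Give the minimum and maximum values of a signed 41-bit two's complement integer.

For 41-bit two's complement:
Minimum: -2^40 = -1099511627776
Maximum: 2^40 - 1 = 1099511627775



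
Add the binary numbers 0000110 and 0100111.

Add column by column from the right: bit + bit + carry-in; write the sum mod 2, carry 1 when the sum is 2 or 3.
carry:  0001100
        0000110
+       0100111
---------------
       00101101
(the carry out of the leftmost column, 0, becomes the leading bit)
Decimal check:
  0000110 = 4 + 2 = 6
  0100111 = 32 + 4 + 2 + 1 = 39
  6 + 39 = 45, and 00101101 = 32 + 8 + 4 + 1 = 45 ✓



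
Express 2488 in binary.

Using repeated division by 2:
2488 ÷ 2 = 1244 remainder 0
1244 ÷ 2 = 622 remainder 0
622 ÷ 2 = 311 remainder 0
311 ÷ 2 = 155 remainder 1
155 ÷ 2 = 77 remainder 1
77 ÷ 2 = 38 remainder 1
38 ÷ 2 = 19 remainder 0
19 ÷ 2 = 9 remainder 1
9 ÷ 2 = 4 remainder 1
4 ÷ 2 = 2 remainder 0
2 ÷ 2 = 1 remainder 0
1 ÷ 2 = 0 remainder 1
Reading remainders bottom to top: 100110111000



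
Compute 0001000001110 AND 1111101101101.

AND: 1 only when both bits are 1
  0001000001110
& 1111101101101
---------------
  0001000001100
Decimal: 526 & 8045 = 524



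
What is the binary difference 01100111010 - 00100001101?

Method 1 - Direct subtraction (column by column from the right: bit − bit − borrow-in; if negative, add 2 and borrow 1 from the next column):
borrow: 00000011010
        01100111010
-       00100001101
-------------------
        01000101101

Method 2 - Add two's complement:
Two's complement of 00100001101: invert → 11011110010, add 1 → 11011110011
  01100111010
+ 11011110011
-------------
 101000101101  (end carry out of the top bit = 1)
Discarding the end carry: 01000101101
Decimal check:
  01100111010 = 512 + 256 + 32 + 16 + 8 + 2 = 826
  00100001101 = 256 + 8 + 4 + 1 = 269
  826 - 269 = 557, and 01000101101 = 512 + 32 + 8 + 4 + 1 = 557 ✓



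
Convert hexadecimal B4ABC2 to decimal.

Expand by place value (powers of 16):
Digit values: B = 11, A = 10, C = 12
B4ABC2 = 11 × 16^5 + 4 × 16^4 + 10 × 16^3 + 11 × 16^2 + 12 × 16^1 + 2 × 16^0
= 11 × 1048576 + 4 × 65536 + 10 × 4096 + 11 × 256 + 12 × 16 + 2 × 1
= 11534336 + 262144 + 40960 + 2816 + 192 + 2
= 11840450



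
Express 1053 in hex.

Using repeated division by 16 (digits 10–15 are A–F):
1053 ÷ 16 = 65 remainder 13 (D)
65 ÷ 16 = 4 remainder 1
4 ÷ 16 = 0 remainder 4
Reading remainders bottom to top: 41D



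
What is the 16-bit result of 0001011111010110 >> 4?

Original: 0001011111010110 (decimal 6102)
Shift right by 4 positions
Drop the 4 low bits; fill with zeros on the left
Result: 0000000101111101 (decimal 381)
Equivalent: 6102 >> 4 = 6102 ÷ 2^4 = 381



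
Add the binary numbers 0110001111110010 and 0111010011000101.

Add column by column from the right: bit + bit + carry-in; write the sum mod 2, carry 1 when the sum is 2 or 3.
carry:  1100111110000000
        0110001111110010
+       0111010011000101
------------------------
       01101100010110111
(the carry out of the leftmost column, 0, becomes the leading bit)
Decimal check:
  0110001111110010 = 16384 + 8192 + 512 + 256 + 128 + 64 + 32 + 16 + 2 = 25586
  0111010011000101 = 16384 + 8192 + 4096 + 1024 + 128 + 64 + 4 + 1 = 29893
  25586 + 29893 = 55479, and 01101100010110111 = 32768 + 16384 + 4096 + 2048 + 128 + 32 + 16 + 4 + 2 + 1 = 55479 ✓



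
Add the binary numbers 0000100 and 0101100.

Add column by column from the right: bit + bit + carry-in; write the sum mod 2, carry 1 when the sum is 2 or 3.
carry:  0011000
        0000100
+       0101100
---------------
       00110000
(the carry out of the leftmost column, 0, becomes the leading bit)
Decimal check:
  0000100 = 4
  0101100 = 32 + 8 + 4 = 44
  4 + 44 = 48, and 00110000 = 32 + 16 = 48 ✓



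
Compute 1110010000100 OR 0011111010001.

OR: 1 when either bit is 1
  1110010000100
| 0011111010001
---------------
  1111111010101
Decimal: 7300 | 2001 = 8149



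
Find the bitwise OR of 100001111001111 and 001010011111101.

OR: 1 when either bit is 1
  100001111001111
| 001010011111101
-----------------
  101011111111111
Decimal: 17359 | 5373 = 22527



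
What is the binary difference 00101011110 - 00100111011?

Method 1 - Direct subtraction (column by column from the right: bit − bit − borrow-in; if negative, add 2 and borrow 1 from the next column):
borrow: 00001000110
        00101011110
-       00100111011
-------------------
        00000100011

Method 2 - Add two's complement:
Two's complement of 00100111011: invert → 11011000100, add 1 → 11011000101
  00101011110
+ 11011000101
-------------
 100000100011  (end carry out of the top bit = 1)
Discarding the end carry: 00000100011
Decimal check:
  00101011110 = 256 + 64 + 16 + 8 + 4 + 2 = 350
  00100111011 = 256 + 32 + 16 + 8 + 2 + 1 = 315
  350 - 315 = 35, and 00000100011 = 32 + 2 + 1 = 35 ✓



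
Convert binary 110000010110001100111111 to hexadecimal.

Group into 4-bit nibbles from right:
  1100 = C
  0001 = 1
  0110 = 6
  0011 = 3
  0011 = 3
  1111 = F
Result: C1633F



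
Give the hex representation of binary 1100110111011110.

Group into 4-bit nibbles from right:
  1100 = C
  1101 = D
  1101 = D
  1110 = E
Result: CDDE



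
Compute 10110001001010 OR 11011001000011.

OR: 1 when either bit is 1
  10110001001010
| 11011001000011
----------------
  11111001001011
Decimal: 11338 | 13891 = 15947



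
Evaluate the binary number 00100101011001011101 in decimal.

Sum of powers of 2 for each 1-bit:
2^0 + 2^2 + 2^3 + 2^4 + 2^6 + 2^9 + 2^10 + 2^12 + 2^14 + 2^17
= 1 + 4 + 8 + 16 + 64 + 512 + 1024 + 4096 + 16384 + 131072
= 153181



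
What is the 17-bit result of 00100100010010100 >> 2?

Original: 00100100010010100 (decimal 18580)
Shift right by 2 positions
Drop the 2 low bits; fill with zeros on the left
Result: 00001001000100101 (decimal 4645)
Equivalent: 18580 >> 2 = 18580 ÷ 2^2 = 4645



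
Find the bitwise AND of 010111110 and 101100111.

AND: 1 only when both bits are 1
  010111110
& 101100111
-----------
  000100110
Decimal: 190 & 359 = 38



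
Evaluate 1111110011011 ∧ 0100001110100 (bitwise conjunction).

AND: 1 only when both bits are 1
  1111110011011
& 0100001110100
---------------
  0100000010000
Decimal: 8091 & 2164 = 2064



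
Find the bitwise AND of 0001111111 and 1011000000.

AND: 1 only when both bits are 1
  0001111111
& 1011000000
------------
  0001000000
Decimal: 127 & 704 = 64



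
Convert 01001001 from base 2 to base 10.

Sum of powers of 2 for each 1-bit:
2^0 + 2^3 + 2^6
= 1 + 8 + 64
= 73



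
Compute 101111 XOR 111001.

XOR: 1 when bits differ
  101111
^ 111001
--------
  010110
Decimal: 47 ^ 57 = 22



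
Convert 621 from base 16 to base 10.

Expand by place value (powers of 16):
621 = 6 × 16^2 + 2 × 16^1 + 1 × 16^0
= 6 × 256 + 2 × 16 + 1 × 1
= 1536 + 32 + 1
= 1569



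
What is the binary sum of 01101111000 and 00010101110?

Add column by column from the right: bit + bit + carry-in; write the sum mod 2, carry 1 when the sum is 2 or 3.
carry:  11111110000
        01101111000
+       00010101110
-------------------
       010000100110
(the carry out of the leftmost column, 0, becomes the leading bit)
Decimal check:
  01101111000 = 512 + 256 + 64 + 32 + 16 + 8 = 888
  00010101110 = 128 + 32 + 8 + 4 + 2 = 174
  888 + 174 = 1062, and 010000100110 = 1024 + 32 + 4 + 2 = 1062 ✓



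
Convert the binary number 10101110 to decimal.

Sum of powers of 2 for each 1-bit:
2^1 + 2^2 + 2^3 + 2^5 + 2^7
= 2 + 4 + 8 + 32 + 128
= 174



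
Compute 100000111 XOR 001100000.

XOR: 1 when bits differ
  100000111
^ 001100000
-----------
  101100111
Decimal: 263 ^ 96 = 359



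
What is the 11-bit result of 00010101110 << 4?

Original: 00010101110 (decimal 174)
Shift left by 4 positions
Append 4 zeros on the right and drop the 4 high bits that overflow the 11-bit width
Result: 01011100000 (decimal 736)
Equivalent: 174 << 4 = 174 × 2^4 = 2784, truncated to 11 bits = 736



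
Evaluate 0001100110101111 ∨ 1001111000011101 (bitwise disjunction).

OR: 1 when either bit is 1
  0001100110101111
| 1001111000011101
------------------
  1001111110111111
Decimal: 6575 | 40477 = 40895



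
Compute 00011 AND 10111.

AND: 1 only when both bits are 1
  00011
& 10111
-------
  00011
Decimal: 3 & 23 = 3



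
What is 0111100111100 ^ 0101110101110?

XOR: 1 when bits differ
  0111100111100
^ 0101110101110
---------------
  0010010010010
Decimal: 3900 ^ 2990 = 1170



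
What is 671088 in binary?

Using repeated division by 2:
671088 ÷ 2 = 335544 remainder 0
335544 ÷ 2 = 167772 remainder 0
167772 ÷ 2 = 83886 remainder 0
83886 ÷ 2 = 41943 remainder 0
41943 ÷ 2 = 20971 remainder 1
20971 ÷ 2 = 10485 remainder 1
10485 ÷ 2 = 5242 remainder 1
5242 ÷ 2 = 2621 remainder 0
2621 ÷ 2 = 1310 remainder 1
1310 ÷ 2 = 655 remainder 0
655 ÷ 2 = 327 remainder 1
327 ÷ 2 = 163 remainder 1
163 ÷ 2 = 81 remainder 1
81 ÷ 2 = 40 remainder 1
40 ÷ 2 = 20 remainder 0
20 ÷ 2 = 10 remainder 0
10 ÷ 2 = 5 remainder 0
5 ÷ 2 = 2 remainder 1
2 ÷ 2 = 1 remainder 0
1 ÷ 2 = 0 remainder 1
Reading remainders bottom to top: 10100011110101110000



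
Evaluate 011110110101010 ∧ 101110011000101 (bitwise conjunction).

AND: 1 only when both bits are 1
  011110110101010
& 101110011000101
-----------------
  001110010000000
Decimal: 15786 & 23749 = 7296



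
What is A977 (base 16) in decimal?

Expand by place value (powers of 16):
Digit values: A = 10
A977 = 10 × 16^3 + 9 × 16^2 + 7 × 16^1 + 7 × 16^0
= 10 × 4096 + 9 × 256 + 7 × 16 + 7 × 1
= 40960 + 2304 + 112 + 7
= 43383



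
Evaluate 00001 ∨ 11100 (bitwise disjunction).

OR: 1 when either bit is 1
  00001
| 11100
-------
  11101
Decimal: 1 | 28 = 29



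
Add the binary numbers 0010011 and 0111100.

Add column by column from the right: bit + bit + carry-in; write the sum mod 2, carry 1 when the sum is 2 or 3.
carry:  1100000
        0010011
+       0111100
---------------
       01001111
(the carry out of the leftmost column, 0, becomes the leading bit)
Decimal check:
  0010011 = 16 + 2 + 1 = 19
  0111100 = 32 + 16 + 8 + 4 = 60
  19 + 60 = 79, and 01001111 = 64 + 8 + 4 + 2 + 1 = 79 ✓



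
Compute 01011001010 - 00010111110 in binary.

Method 1 - Direct subtraction (column by column from the right: bit − bit − borrow-in; if negative, add 2 and borrow 1 from the next column):
borrow: 00001111000
        01011001010
-       00010111110
-------------------
        01000001100

Method 2 - Add two's complement:
Two's complement of 00010111110: invert → 11101000001, add 1 → 11101000010
  01011001010
+ 11101000010
-------------
 101000001100  (end carry out of the top bit = 1)
Discarding the end carry: 01000001100
Decimal check:
  01011001010 = 512 + 128 + 64 + 8 + 2 = 714
  00010111110 = 128 + 32 + 16 + 8 + 4 + 2 = 190
  714 - 190 = 524, and 01000001100 = 512 + 8 + 4 = 524 ✓



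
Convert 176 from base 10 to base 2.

Using repeated division by 2:
176 ÷ 2 = 88 remainder 0
88 ÷ 2 = 44 remainder 0
44 ÷ 2 = 22 remainder 0
22 ÷ 2 = 11 remainder 0
11 ÷ 2 = 5 remainder 1
5 ÷ 2 = 2 remainder 1
2 ÷ 2 = 1 remainder 0
1 ÷ 2 = 0 remainder 1
Reading remainders bottom to top: 10110000



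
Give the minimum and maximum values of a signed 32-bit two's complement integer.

For 32-bit two's complement:
Minimum: -2^31 = -2147483648
Maximum: 2^31 - 1 = 2147483647



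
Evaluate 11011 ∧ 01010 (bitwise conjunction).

AND: 1 only when both bits are 1
  11011
& 01010
-------
  01010
Decimal: 27 & 10 = 10



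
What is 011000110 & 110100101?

AND: 1 only when both bits are 1
  011000110
& 110100101
-----------
  010000100
Decimal: 198 & 421 = 132



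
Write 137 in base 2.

Using repeated division by 2:
137 ÷ 2 = 68 remainder 1
68 ÷ 2 = 34 remainder 0
34 ÷ 2 = 17 remainder 0
17 ÷ 2 = 8 remainder 1
8 ÷ 2 = 4 remainder 0
4 ÷ 2 = 2 remainder 0
2 ÷ 2 = 1 remainder 0
1 ÷ 2 = 0 remainder 1
Reading remainders bottom to top: 10001001



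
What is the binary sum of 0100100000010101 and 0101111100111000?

Add column by column from the right: bit + bit + carry-in; write the sum mod 2, carry 1 when the sum is 2 or 3.
carry:  1011000001100000
        0100100000010101
+       0101111100111000
------------------------
       01010011101001101
(the carry out of the leftmost column, 0, becomes the leading bit)
Decimal check:
  0100100000010101 = 16384 + 2048 + 16 + 4 + 1 = 18453
  0101111100111000 = 16384 + 4096 + 2048 + 1024 + 512 + 256 + 32 + 16 + 8 = 24376
  18453 + 24376 = 42829, and 01010011101001101 = 32768 + 8192 + 1024 + 512 + 256 + 64 + 8 + 4 + 1 = 42829 ✓



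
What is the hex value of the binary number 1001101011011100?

Group into 4-bit nibbles from right:
  1001 = 9
  1010 = A
  1101 = D
  1100 = C
Result: 9ADC



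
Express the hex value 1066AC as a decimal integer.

Expand by place value (powers of 16):
Digit values: A = 10, C = 12
1066AC = 1 × 16^5 + 0 × 16^4 + 6 × 16^3 + 6 × 16^2 + 10 × 16^1 + 12 × 16^0
= 1 × 1048576 + 0 × 65536 + 6 × 4096 + 6 × 256 + 10 × 16 + 12 × 1
= 1048576 + 0 + 24576 + 1536 + 160 + 12
= 1074860



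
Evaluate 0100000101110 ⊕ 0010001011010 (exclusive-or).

XOR: 1 when bits differ
  0100000101110
^ 0010001011010
---------------
  0110001110100
Decimal: 2094 ^ 1114 = 3188



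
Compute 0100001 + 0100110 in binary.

Add column by column from the right: bit + bit + carry-in; write the sum mod 2, carry 1 when the sum is 2 or 3.
carry:  1000000
        0100001
+       0100110
---------------
       01000111
(the carry out of the leftmost column, 0, becomes the leading bit)
Decimal check:
  0100001 = 32 + 1 = 33
  0100110 = 32 + 4 + 2 = 38
  33 + 38 = 71, and 01000111 = 64 + 4 + 2 + 1 = 71 ✓



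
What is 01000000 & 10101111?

AND: 1 only when both bits are 1
  01000000
& 10101111
----------
  00000000
Decimal: 64 & 175 = 0



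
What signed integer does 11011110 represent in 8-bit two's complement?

Binary: 11011110
Sign bit: 1 (negative)
Invert: 00100001
Add 1:  00100010
Magnitude: 00100010 = 32 + 2 = 34
Value: -34



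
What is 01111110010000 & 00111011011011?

AND: 1 only when both bits are 1
  01111110010000
& 00111011011011
----------------
  00111010010000
Decimal: 8080 & 3803 = 3728



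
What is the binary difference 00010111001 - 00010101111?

Method 1 - Direct subtraction (column by column from the right: bit − bit − borrow-in; if negative, add 2 and borrow 1 from the next column):
borrow: 00000011100
        00010111001
-       00010101111
-------------------
        00000001010

Method 2 - Add two's complement:
Two's complement of 00010101111: invert → 11101010000, add 1 → 11101010001
  00010111001
+ 11101010001
-------------
 100000001010  (end carry out of the top bit = 1)
Discarding the end carry: 00000001010
Decimal check:
  00010111001 = 128 + 32 + 16 + 8 + 1 = 185
  00010101111 = 128 + 32 + 8 + 4 + 2 + 1 = 175
  185 - 175 = 10, and 00000001010 = 8 + 2 = 10 ✓



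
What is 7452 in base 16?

Using repeated division by 16 (digits 10–15 are A–F):
7452 ÷ 16 = 465 remainder 12 (C)
465 ÷ 16 = 29 remainder 1
29 ÷ 16 = 1 remainder 13 (D)
1 ÷ 16 = 0 remainder 1
Reading remainders bottom to top: 1D1C



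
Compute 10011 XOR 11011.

XOR: 1 when bits differ
  10011
^ 11011
-------
  01000
Decimal: 19 ^ 27 = 8



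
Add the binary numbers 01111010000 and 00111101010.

Add column by column from the right: bit + bit + carry-in; write the sum mod 2, carry 1 when the sum is 2 or 3.
carry:  11110000000
        01111010000
+       00111101010
-------------------
       010110111010
(the carry out of the leftmost column, 0, becomes the leading bit)
Decimal check:
  01111010000 = 512 + 256 + 128 + 64 + 16 = 976
  00111101010 = 256 + 128 + 64 + 32 + 8 + 2 = 490
  976 + 490 = 1466, and 010110111010 = 1024 + 256 + 128 + 32 + 16 + 8 + 2 = 1466 ✓



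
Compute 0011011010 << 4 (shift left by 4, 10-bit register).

Original: 0011011010 (decimal 218)
Shift left by 4 positions
Append 4 zeros on the right and drop the 4 high bits that overflow the 10-bit width
Result: 0110100000 (decimal 416)
Equivalent: 218 << 4 = 218 × 2^4 = 3488, truncated to 10 bits = 416



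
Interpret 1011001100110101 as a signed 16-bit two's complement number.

Binary: 1011001100110101
Sign bit: 1 (negative)
Invert: 0100110011001010
Add 1:  0100110011001011
Magnitude: 0100110011001011 = 16384 + 2048 + 1024 + 128 + 64 + 8 + 2 + 1 = 19659
Value: -19659



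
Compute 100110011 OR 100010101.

OR: 1 when either bit is 1
  100110011
| 100010101
-----------
  100110111
Decimal: 307 | 277 = 311



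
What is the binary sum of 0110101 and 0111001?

Add column by column from the right: bit + bit + carry-in; write the sum mod 2, carry 1 when the sum is 2 or 3.
carry:  1100010
        0110101
+       0111001
---------------
       01101110
(the carry out of the leftmost column, 0, becomes the leading bit)
Decimal check:
  0110101 = 32 + 16 + 4 + 1 = 53
  0111001 = 32 + 16 + 8 + 1 = 57
  53 + 57 = 110, and 01101110 = 64 + 32 + 8 + 4 + 2 = 110 ✓



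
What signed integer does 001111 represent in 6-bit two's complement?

Binary: 001111
Sign bit: 0 (non-negative)
Read directly as an unsigned value:
001111 = 8 + 4 + 2 + 1 = 15
Value: 15



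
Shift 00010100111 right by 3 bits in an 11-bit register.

Original: 00010100111 (decimal 167)
Shift right by 3 positions
Drop the 3 low bits; fill with zeros on the left
Result: 00000010100 (decimal 20)
Equivalent: 167 >> 3 = 167 ÷ 2^3 = 20



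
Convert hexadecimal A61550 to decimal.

Expand by place value (powers of 16):
Digit values: A = 10
A61550 = 10 × 16^5 + 6 × 16^4 + 1 × 16^3 + 5 × 16^2 + 5 × 16^1 + 0 × 16^0
= 10 × 1048576 + 6 × 65536 + 1 × 4096 + 5 × 256 + 5 × 16 + 0 × 1
= 10485760 + 393216 + 4096 + 1280 + 80 + 0
= 10884432



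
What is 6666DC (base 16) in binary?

Convert each hex digit to 4 bits:
  6 = 0110
  6 = 0110
  6 = 0110
  6 = 0110
  D = 1101
  C = 1100
Concatenate: 011001100110011011011100



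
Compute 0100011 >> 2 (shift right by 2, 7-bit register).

Original: 0100011 (decimal 35)
Shift right by 2 positions
Drop the 2 low bits; fill with zeros on the left
Result: 0001000 (decimal 8)
Equivalent: 35 >> 2 = 35 ÷ 2^2 = 8



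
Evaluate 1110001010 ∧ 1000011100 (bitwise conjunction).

AND: 1 only when both bits are 1
  1110001010
& 1000011100
------------
  1000001000
Decimal: 906 & 540 = 520



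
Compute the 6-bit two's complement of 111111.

Original (sign bit 1, negative): 111111
Step 1 - Invert all bits: 000000
Step 2 - Add 1: 000001
Verification: 111111 + 000001 = 1000000; discarding the end carry (carry out of the top bit) leaves the 6-bit value 000000, as required for x + (-x)



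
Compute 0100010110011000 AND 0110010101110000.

AND: 1 only when both bits are 1
  0100010110011000
& 0110010101110000
------------------
  0100010100010000
Decimal: 17816 & 25968 = 17680



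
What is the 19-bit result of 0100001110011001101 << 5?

Original: 0100001110011001101 (decimal 138445)
Shift left by 5 positions
Append 5 zeros on the right and drop the 5 high bits that overflow the 19-bit width
Result: 0111001100110100000 (decimal 235936)
Equivalent: 138445 << 5 = 138445 × 2^5 = 4430240, truncated to 19 bits = 235936



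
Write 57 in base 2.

Using repeated division by 2:
57 ÷ 2 = 28 remainder 1
28 ÷ 2 = 14 remainder 0
14 ÷ 2 = 7 remainder 0
7 ÷ 2 = 3 remainder 1
3 ÷ 2 = 1 remainder 1
1 ÷ 2 = 0 remainder 1
Reading remainders bottom to top: 111001



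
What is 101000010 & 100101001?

AND: 1 only when both bits are 1
  101000010
& 100101001
-----------
  100000000
Decimal: 322 & 297 = 256



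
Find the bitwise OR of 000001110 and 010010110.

OR: 1 when either bit is 1
  000001110
| 010010110
-----------
  010011110
Decimal: 14 | 150 = 158



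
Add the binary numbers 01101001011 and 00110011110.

Add column by column from the right: bit + bit + carry-in; write the sum mod 2, carry 1 when the sum is 2 or 3.
carry:  11000111100
        01101001011
+       00110011110
-------------------
       010011101001
(the carry out of the leftmost column, 0, becomes the leading bit)
Decimal check:
  01101001011 = 512 + 256 + 64 + 8 + 2 + 1 = 843
  00110011110 = 256 + 128 + 16 + 8 + 4 + 2 = 414
  843 + 414 = 1257, and 010011101001 = 1024 + 128 + 64 + 32 + 8 + 1 = 1257 ✓



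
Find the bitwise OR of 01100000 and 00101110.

OR: 1 when either bit is 1
  01100000
| 00101110
----------
  01101110
Decimal: 96 | 46 = 110



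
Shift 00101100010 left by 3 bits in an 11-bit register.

Original: 00101100010 (decimal 354)
Shift left by 3 positions
Append 3 zeros on the right and drop the 3 high bits that overflow the 11-bit width
Result: 01100010000 (decimal 784)
Equivalent: 354 << 3 = 354 × 2^3 = 2832, truncated to 11 bits = 784



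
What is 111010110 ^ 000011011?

XOR: 1 when bits differ
  111010110
^ 000011011
-----------
  111001101
Decimal: 470 ^ 27 = 461



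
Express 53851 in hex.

Using repeated division by 16 (digits 10–15 are A–F):
53851 ÷ 16 = 3365 remainder 11 (B)
3365 ÷ 16 = 210 remainder 5
210 ÷ 16 = 13 remainder 2
13 ÷ 16 = 0 remainder 13 (D)
Reading remainders bottom to top: D25B



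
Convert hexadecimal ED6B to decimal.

Expand by place value (powers of 16):
Digit values: E = 14, D = 13, B = 11
ED6B = 14 × 16^3 + 13 × 16^2 + 6 × 16^1 + 11 × 16^0
= 14 × 4096 + 13 × 256 + 6 × 16 + 11 × 1
= 57344 + 3328 + 96 + 11
= 60779



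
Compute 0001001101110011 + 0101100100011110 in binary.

Add column by column from the right: bit + bit + carry-in; write the sum mod 2, carry 1 when the sum is 2 or 3.
carry:  0010011011111100
        0001001101110011
+       0101100100011110
------------------------
       00110110010010001
(the carry out of the leftmost column, 0, becomes the leading bit)
Decimal check:
  0001001101110011 = 4096 + 512 + 256 + 64 + 32 + 16 + 2 + 1 = 4979
  0101100100011110 = 16384 + 4096 + 2048 + 256 + 16 + 8 + 4 + 2 = 22814
  4979 + 22814 = 27793, and 00110110010010001 = 16384 + 8192 + 2048 + 1024 + 128 + 16 + 1 = 27793 ✓



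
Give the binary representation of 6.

Using repeated division by 2:
6 ÷ 2 = 3 remainder 0
3 ÷ 2 = 1 remainder 1
1 ÷ 2 = 0 remainder 1
Reading remainders bottom to top: 110



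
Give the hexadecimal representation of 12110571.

Using repeated division by 16 (digits 10–15 are A–F):
12110571 ÷ 16 = 756910 remainder 11 (B)
756910 ÷ 16 = 47306 remainder 14 (E)
47306 ÷ 16 = 2956 remainder 10 (A)
2956 ÷ 16 = 184 remainder 12 (C)
184 ÷ 16 = 11 remainder 8
11 ÷ 16 = 0 remainder 11 (B)
Reading remainders bottom to top: B8CAEB



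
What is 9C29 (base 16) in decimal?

Expand by place value (powers of 16):
Digit values: C = 12
9C29 = 9 × 16^3 + 12 × 16^2 + 2 × 16^1 + 9 × 16^0
= 9 × 4096 + 12 × 256 + 2 × 16 + 9 × 1
= 36864 + 3072 + 32 + 9
= 39977



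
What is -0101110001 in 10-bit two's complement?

Original: 0101110001
Step 1 - Invert all bits: 1010001110
Step 2 - Add 1: 1010001111
Verification: 0101110001 + 1010001111 = 10000000000; discarding the end carry (carry out of the top bit) leaves the 10-bit value 0000000000, as required for x + (-x)



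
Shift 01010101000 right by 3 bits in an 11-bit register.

Original: 01010101000 (decimal 680)
Shift right by 3 positions
Drop the 3 low bits; fill with zeros on the left
Result: 00001010101 (decimal 85)
Equivalent: 680 >> 3 = 680 ÷ 2^3 = 85



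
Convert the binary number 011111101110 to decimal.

Sum of powers of 2 for each 1-bit:
2^1 + 2^2 + 2^3 + 2^5 + 2^6 + 2^7 + 2^8 + 2^9 + 2^10
= 2 + 4 + 8 + 32 + 64 + 128 + 256 + 512 + 1024
= 2030



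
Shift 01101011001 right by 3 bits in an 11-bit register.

Original: 01101011001 (decimal 857)
Shift right by 3 positions
Drop the 3 low bits; fill with zeros on the left
Result: 00001101011 (decimal 107)
Equivalent: 857 >> 3 = 857 ÷ 2^3 = 107



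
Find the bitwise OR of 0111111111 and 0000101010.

OR: 1 when either bit is 1
  0111111111
| 0000101010
------------
  0111111111
Decimal: 511 | 42 = 511



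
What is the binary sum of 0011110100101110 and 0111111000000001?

Add column by column from the right: bit + bit + carry-in; write the sum mod 2, carry 1 when the sum is 2 or 3.
carry:  1111100000000000
        0011110100101110
+       0111111000000001
------------------------
       01011101100101111
(the carry out of the leftmost column, 0, becomes the leading bit)
Decimal check:
  0011110100101110 = 8192 + 4096 + 2048 + 1024 + 256 + 32 + 8 + 4 + 2 = 15662
  0111111000000001 = 16384 + 8192 + 4096 + 2048 + 1024 + 512 + 1 = 32257
  15662 + 32257 = 47919, and 01011101100101111 = 32768 + 8192 + 4096 + 2048 + 512 + 256 + 32 + 8 + 4 + 2 + 1 = 47919 ✓



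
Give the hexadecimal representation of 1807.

Using repeated division by 16 (digits 10–15 are A–F):
1807 ÷ 16 = 112 remainder 15 (F)
112 ÷ 16 = 7 remainder 0
7 ÷ 16 = 0 remainder 7
Reading remainders bottom to top: 70F



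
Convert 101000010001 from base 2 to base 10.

Sum of powers of 2 for each 1-bit:
2^0 + 2^4 + 2^9 + 2^11
= 1 + 16 + 512 + 2048
= 2577



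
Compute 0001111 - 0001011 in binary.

Method 1 - Direct subtraction (column by column from the right: bit − bit − borrow-in; if negative, add 2 and borrow 1 from the next column):
borrow: 0000000
        0001111
-       0001011
---------------
        0000100

Method 2 - Add two's complement:
Two's complement of 0001011: invert → 1110100, add 1 → 1110101
  0001111
+ 1110101
---------
 10000100  (end carry out of the top bit = 1)
Discarding the end carry: 0000100
Decimal check:
  0001111 = 8 + 4 + 2 + 1 = 15
  0001011 = 8 + 2 + 1 = 11
  15 - 11 = 4, and 0000100 = 4 ✓



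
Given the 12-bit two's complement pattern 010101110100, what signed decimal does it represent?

Binary: 010101110100
Sign bit: 0 (non-negative)
Read directly as an unsigned value:
010101110100 = 1024 + 256 + 64 + 32 + 16 + 4 = 1396
Value: 1396



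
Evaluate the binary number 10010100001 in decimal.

Sum of powers of 2 for each 1-bit:
2^0 + 2^5 + 2^7 + 2^10
= 1 + 32 + 128 + 1024
= 1185



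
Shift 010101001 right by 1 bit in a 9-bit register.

Original: 010101001 (decimal 169)
Shift right by 1 position
Drop the 1 low bit; fill with zero on the left
Result: 001010100 (decimal 84)
Equivalent: 169 >> 1 = 169 ÷ 2^1 = 84



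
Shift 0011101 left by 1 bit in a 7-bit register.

Original: 0011101 (decimal 29)
Shift left by 1 position
Append 1 zero on the right
Result: 0111010 (decimal 58)
Equivalent: 29 << 1 = 29 × 2^1 = 58



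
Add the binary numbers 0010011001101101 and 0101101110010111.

Add column by column from the right: bit + bit + carry-in; write the sum mod 2, carry 1 when the sum is 2 or 3.
carry:  1111111111111110
        0010011001101101
+       0101101110010111
------------------------
       01000001000000100
(the carry out of the leftmost column, 0, becomes the leading bit)
Decimal check:
  0010011001101101 = 8192 + 1024 + 512 + 64 + 32 + 8 + 4 + 1 = 9837
  0101101110010111 = 16384 + 4096 + 2048 + 512 + 256 + 128 + 16 + 4 + 2 + 1 = 23447
  9837 + 23447 = 33284, and 01000001000000100 = 32768 + 512 + 4 = 33284 ✓



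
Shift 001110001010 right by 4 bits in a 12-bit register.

Original: 001110001010 (decimal 906)
Shift right by 4 positions
Drop the 4 low bits; fill with zeros on the left
Result: 000000111000 (decimal 56)
Equivalent: 906 >> 4 = 906 ÷ 2^4 = 56



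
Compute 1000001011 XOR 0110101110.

XOR: 1 when bits differ
  1000001011
^ 0110101110
------------
  1110100101
Decimal: 523 ^ 430 = 933



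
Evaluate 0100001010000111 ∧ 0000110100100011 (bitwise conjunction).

AND: 1 only when both bits are 1
  0100001010000111
& 0000110100100011
------------------
  0000000000000011
Decimal: 17031 & 3363 = 3



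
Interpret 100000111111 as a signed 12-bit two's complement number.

Binary: 100000111111
Sign bit: 1 (negative)
Invert: 011111000000
Add 1:  011111000001
Magnitude: 011111000001 = 1024 + 512 + 256 + 128 + 64 + 1 = 1985
Value: -1985



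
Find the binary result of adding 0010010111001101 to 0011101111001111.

Add column by column from the right: bit + bit + carry-in; write the sum mod 2, carry 1 when the sum is 2 or 3.
carry:  0111111110011110
        0010010111001101
+       0011101111001111
------------------------
       00110000110011100
(the carry out of the leftmost column, 0, becomes the leading bit)
Decimal check:
  0010010111001101 = 8192 + 1024 + 256 + 128 + 64 + 8 + 4 + 1 = 9677
  0011101111001111 = 8192 + 4096 + 2048 + 512 + 256 + 128 + 64 + 8 + 4 + 2 + 1 = 15311
  9677 + 15311 = 24988, and 00110000110011100 = 16384 + 8192 + 256 + 128 + 16 + 8 + 4 = 24988 ✓



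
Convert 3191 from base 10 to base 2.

Using repeated division by 2:
3191 ÷ 2 = 1595 remainder 1
1595 ÷ 2 = 797 remainder 1
797 ÷ 2 = 398 remainder 1
398 ÷ 2 = 199 remainder 0
199 ÷ 2 = 99 remainder 1
99 ÷ 2 = 49 remainder 1
49 ÷ 2 = 24 remainder 1
24 ÷ 2 = 12 remainder 0
12 ÷ 2 = 6 remainder 0
6 ÷ 2 = 3 remainder 0
3 ÷ 2 = 1 remainder 1
1 ÷ 2 = 0 remainder 1
Reading remainders bottom to top: 110001110111



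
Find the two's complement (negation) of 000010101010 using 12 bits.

Original: 000010101010
Step 1 - Invert all bits: 111101010101
Step 2 - Add 1: 111101010110
Verification: 000010101010 + 111101010110 = 1000000000000; discarding the end carry (carry out of the top bit) leaves the 12-bit value 000000000000, as required for x + (-x)



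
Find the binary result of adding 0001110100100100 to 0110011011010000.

Add column by column from the right: bit + bit + carry-in; write the sum mod 2, carry 1 when the sum is 2 or 3.
carry:  1111100000000000
        0001110100100100
+       0110011011010000
------------------------
       01000001111110100
(the carry out of the leftmost column, 0, becomes the leading bit)
Decimal check:
  0001110100100100 = 4096 + 2048 + 1024 + 256 + 32 + 4 = 7460
  0110011011010000 = 16384 + 8192 + 1024 + 512 + 128 + 64 + 16 = 26320
  7460 + 26320 = 33780, and 01000001111110100 = 32768 + 512 + 256 + 128 + 64 + 32 + 16 + 4 = 33780 ✓



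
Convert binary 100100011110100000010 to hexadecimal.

Group into 4-bit nibbles from right:
  0001 = 1
  0010 = 2
  0011 = 3
  1101 = D
  0000 = 0
  0010 = 2
Result: 123D02



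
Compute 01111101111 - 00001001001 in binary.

Method 1 - Direct subtraction (column by column from the right: bit − bit − borrow-in; if negative, add 2 and borrow 1 from the next column):
borrow: 00000000000
        01111101111
-       00001001001
-------------------
        01110100110

Method 2 - Add two's complement:
Two's complement of 00001001001: invert → 11110110110, add 1 → 11110110111
  01111101111
+ 11110110111
-------------
 101110100110  (end carry out of the top bit = 1)
Discarding the end carry: 01110100110
Decimal check:
  01111101111 = 512 + 256 + 128 + 64 + 32 + 8 + 4 + 2 + 1 = 1007
  00001001001 = 64 + 8 + 1 = 73
  1007 - 73 = 934, and 01110100110 = 512 + 256 + 128 + 32 + 4 + 2 = 934 ✓



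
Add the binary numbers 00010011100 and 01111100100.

Add column by column from the right: bit + bit + carry-in; write the sum mod 2, carry 1 when the sum is 2 or 3.
carry:  11111111000
        00010011100
+       01111100100
-------------------
       010010000000
(the carry out of the leftmost column, 0, becomes the leading bit)
Decimal check:
  00010011100 = 128 + 16 + 8 + 4 = 156
  01111100100 = 512 + 256 + 128 + 64 + 32 + 4 = 996
  156 + 996 = 1152, and 010010000000 = 1024 + 128 = 1152 ✓



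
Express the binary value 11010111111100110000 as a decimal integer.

Sum of powers of 2 for each 1-bit:
2^4 + 2^5 + 2^8 + 2^9 + 2^10 + 2^11 + 2^12 + 2^13 + 2^14 + 2^16 + 2^18 + 2^19
= 16 + 32 + 256 + 512 + 1024 + 2048 + 4096 + 8192 + 16384 + 65536 + 262144 + 524288
= 884528



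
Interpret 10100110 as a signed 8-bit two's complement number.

Binary: 10100110
Sign bit: 1 (negative)
Invert: 01011001
Add 1:  01011010
Magnitude: 01011010 = 64 + 16 + 8 + 2 = 90
Value: -90



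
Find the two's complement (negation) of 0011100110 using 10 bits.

Original: 0011100110
Step 1 - Invert all bits: 1100011001
Step 2 - Add 1: 1100011010
Verification: 0011100110 + 1100011010 = 10000000000; discarding the end carry (carry out of the top bit) leaves the 10-bit value 0000000000, as required for x + (-x)



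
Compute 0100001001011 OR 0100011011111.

OR: 1 when either bit is 1
  0100001001011
| 0100011011111
---------------
  0100011011111
Decimal: 2123 | 2271 = 2271



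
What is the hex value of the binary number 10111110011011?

Group into 4-bit nibbles from right:
  0010 = 2
  1111 = F
  1001 = 9
  1011 = B
Result: 2F9B



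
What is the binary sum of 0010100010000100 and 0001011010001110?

Add column by column from the right: bit + bit + carry-in; write the sum mod 2, carry 1 when the sum is 2 or 3.
carry:  0000000100011000
        0010100010000100
+       0001011010001110
------------------------
       00011111100010010
(the carry out of the leftmost column, 0, becomes the leading bit)
Decimal check:
  0010100010000100 = 8192 + 2048 + 128 + 4 = 10372
  0001011010001110 = 4096 + 1024 + 512 + 128 + 8 + 4 + 2 = 5774
  10372 + 5774 = 16146, and 00011111100010010 = 8192 + 4096 + 2048 + 1024 + 512 + 256 + 16 + 2 = 16146 ✓



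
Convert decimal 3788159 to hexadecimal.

Using repeated division by 16 (digits 10–15 are A–F):
3788159 ÷ 16 = 236759 remainder 15 (F)
236759 ÷ 16 = 14797 remainder 7
14797 ÷ 16 = 924 remainder 13 (D)
924 ÷ 16 = 57 remainder 12 (C)
57 ÷ 16 = 3 remainder 9
3 ÷ 16 = 0 remainder 3
Reading remainders bottom to top: 39CD7F

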